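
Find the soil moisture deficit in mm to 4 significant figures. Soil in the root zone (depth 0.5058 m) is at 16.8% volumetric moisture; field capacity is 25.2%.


Approach: apply the soil moisture deficit relation, SMD = (FC - theta)/100 * depth * 1000.
SMD = (25.2 - 16.8)/100 * 0.5058 * 1000 = 42.49 mm
Therefore the soil moisture deficit = 42.49 mm.


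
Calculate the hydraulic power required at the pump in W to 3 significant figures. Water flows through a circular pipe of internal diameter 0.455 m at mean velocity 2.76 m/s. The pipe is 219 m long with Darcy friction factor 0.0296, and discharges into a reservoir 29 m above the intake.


Approach: apply continuity + Darcy-Weisbach + hydraulic power, Q = A*v; hf = f*(L/D)*(v^2/(2g)); H = static + hf; P = rho*g*Q*H.
Step 1 — flow rate (continuity, Q = A*v):
  A = pi*(0.455/2)^2 = 0.16260 m^2
  Q = 0.16260 * 2.76 = 0.44877 m^3/s
Step 2 — friction head loss (Darcy-Weisbach):
  hf = 0.0296 * (219/0.455) * (2.76^2 / (2*9.81))
  hf = 5.5315 m
Step 3 — total head: H = 29 + 5.5315 = 34.532 m
Step 4 — hydraulic power (P = rho*g*Q*H):
  P = 1000 * 9.81 * 0.44877 * 34.532 = 152000 W
Therefore the hydraulic power required at the pump = 152000 W.


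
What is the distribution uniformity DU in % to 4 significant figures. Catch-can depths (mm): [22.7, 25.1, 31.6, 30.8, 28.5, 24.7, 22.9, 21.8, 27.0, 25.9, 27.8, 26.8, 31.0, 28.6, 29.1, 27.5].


Approach: apply the low-quarter distribution uniformity, DU = (mean of lowest quarter of readings / overall mean)*100.
sorted lowest 4 of 16: [21.8, 22.7, 22.9, 24.7] -> mean = 23.0250 mm
overall mean = 26.9875 mm
DU = (23.0250/26.9875)*100 = 85.32 %
Therefore the distribution uniformity DU = 85.32 %.


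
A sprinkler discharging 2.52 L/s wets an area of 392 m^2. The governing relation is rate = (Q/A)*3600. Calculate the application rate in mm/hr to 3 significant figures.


rate = (2.52 / 392) * 3600 = 23.1 mm/hr
Therefore the application rate = 23.1 mm/hr.


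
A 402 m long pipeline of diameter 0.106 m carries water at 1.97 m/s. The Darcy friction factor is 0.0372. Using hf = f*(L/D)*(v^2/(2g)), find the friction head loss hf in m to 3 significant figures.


hf = 0.0372 * (402/0.106) * (1.97^2 / (2*9.81))
hf = 27.9 m
Therefore the friction head loss hf = 27.9 m.


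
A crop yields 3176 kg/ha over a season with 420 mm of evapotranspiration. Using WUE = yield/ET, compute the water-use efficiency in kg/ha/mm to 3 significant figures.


WUE = 3176 / 420 = 7.56 kg/ha/mm
Therefore the water-use efficiency = 7.56 kg/ha/mm.


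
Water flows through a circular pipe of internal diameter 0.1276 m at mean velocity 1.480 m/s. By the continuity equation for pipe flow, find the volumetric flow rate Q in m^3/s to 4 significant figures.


Approach: apply the continuity equation for pipe flow, Q = A * v with A = pi*(D/2)^2.
A = pi*(0.1276/2)^2 = 0.0127877 m^2
Q = 0.0127877 * 1.480 = 0.01893 m^3/s
Therefore the volumetric flow rate Q = 0.01893 m^3/s.


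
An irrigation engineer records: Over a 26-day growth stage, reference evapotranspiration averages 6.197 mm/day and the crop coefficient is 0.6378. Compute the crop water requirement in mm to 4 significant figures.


Approach: apply the crop water requirement relation, CWR = ET0 * Kc * days.
CWR = 6.197 * 0.6378 * 26 = 102.8 mm
Therefore the crop water requirement = 102.8 mm.


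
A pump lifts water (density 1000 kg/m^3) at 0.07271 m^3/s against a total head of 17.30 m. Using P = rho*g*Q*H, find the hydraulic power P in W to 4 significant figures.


P = 1000 * 9.81 * 0.07271 * 17.30 = 12340 W
Therefore the hydraulic power P = 12340 W.


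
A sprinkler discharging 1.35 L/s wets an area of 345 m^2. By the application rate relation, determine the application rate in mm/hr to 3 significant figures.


Approach: apply the application rate relation, rate = (Q/A)*3600.
rate = (1.35 / 345) * 3600 = 14.1 mm/hr
Therefore the application rate = 14.1 mm/hr.


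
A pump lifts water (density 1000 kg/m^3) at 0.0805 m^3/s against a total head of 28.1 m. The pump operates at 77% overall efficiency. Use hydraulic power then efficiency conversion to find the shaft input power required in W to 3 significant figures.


Approach: apply hydraulic power then efficiency conversion, P = rho*g*Q*H; P_in = P/eta.
Step 1 — hydraulic power (P = rho*g*Q*H):
  P = 1000 * 9.81 * 0.0805 * 28.1 = 22191 W
Step 2 — input power: P_in = P/eta = 22191 / 0.77 = 28800 W
Therefore the shaft input power required = 28800 W.


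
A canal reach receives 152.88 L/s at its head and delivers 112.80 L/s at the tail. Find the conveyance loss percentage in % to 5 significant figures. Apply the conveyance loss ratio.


Approach: apply the conveyance loss ratio, loss% = ((Q_head - Q_tail)/Q_head)*100.
loss = ((152.88 - 112.80)/152.88)*100 = 26.217 %
Therefore the conveyance loss percentage = 26.217 %.


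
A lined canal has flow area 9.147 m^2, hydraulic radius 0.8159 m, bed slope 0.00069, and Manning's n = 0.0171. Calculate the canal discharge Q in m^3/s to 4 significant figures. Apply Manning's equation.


Approach: apply Manning's equation, Q = (1/n)*A*R^(2/3)*S^(1/2).
Q = (1/0.0171) * 9.147 * 0.8159^(2/3) * 0.00069^(1/2) = 12.27 m^3/s
Therefore the canal discharge Q = 12.27 m^3/s.


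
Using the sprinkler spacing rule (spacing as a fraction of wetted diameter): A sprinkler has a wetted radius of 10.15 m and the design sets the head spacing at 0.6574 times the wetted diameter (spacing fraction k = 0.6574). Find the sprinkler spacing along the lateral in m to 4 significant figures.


Approach: apply the sprinkler spacing rule (spacing as a fraction of wetted diameter), S = k*(2*R).
S = 0.6574 * (2 * 10.15) = 13.35 m
Therefore the sprinkler spacing along the lateral = 13.35 m.


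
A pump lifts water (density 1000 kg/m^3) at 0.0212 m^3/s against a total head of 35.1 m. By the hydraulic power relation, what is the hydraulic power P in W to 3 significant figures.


Approach: apply the hydraulic power relation, P = rho*g*Q*H.
P = 1000 * 9.81 * 0.0212 * 35.1 = 7300 W
Therefore the hydraulic power P = 7300 W.


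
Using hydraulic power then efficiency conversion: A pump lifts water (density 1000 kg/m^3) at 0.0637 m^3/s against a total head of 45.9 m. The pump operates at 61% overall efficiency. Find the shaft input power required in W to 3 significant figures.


Approach: apply hydraulic power then efficiency conversion, P = rho*g*Q*H; P_in = P/eta.
Step 1 — hydraulic power (P = rho*g*Q*H):
  P = 1000 * 9.81 * 0.0637 * 45.9 = 28683 W
Step 2 — input power: P_in = P/eta = 28683 / 0.61 = 47000 W
Therefore the shaft input power required = 47000 W.


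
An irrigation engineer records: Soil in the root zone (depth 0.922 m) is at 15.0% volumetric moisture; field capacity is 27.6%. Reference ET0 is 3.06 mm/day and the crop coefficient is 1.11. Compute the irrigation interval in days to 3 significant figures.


Approach: apply soil-water budget scheduling, SMD = (FC-theta)/100*depth*1000; ETc = ET0*Kc; interval = SMD/ETc.
Step 1 — soil moisture deficit:
  SMD = (27.6 - 15.0)/100 * 0.922 * 1000 = 116.17 mm
Step 2 — daily crop ET (ETc = ET0*Kc):
  ETc = 3.06 * 1.11 = 3.3966 mm/day
Step 3 — irrigation interval (SMD/ETc):
  interval = 116.17 / 3.3966 = 34.2 days
Therefore the irrigation interval = 34.2 days.


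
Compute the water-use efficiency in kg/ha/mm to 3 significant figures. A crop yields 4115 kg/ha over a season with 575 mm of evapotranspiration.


Approach: apply the water-use efficiency ratio, WUE = yield/ET.
WUE = 4115 / 575 = 7.16 kg/ha/mm
Therefore the water-use efficiency = 7.16 kg/ha/mm.


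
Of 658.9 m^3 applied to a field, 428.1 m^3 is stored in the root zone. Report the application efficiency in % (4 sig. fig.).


Approach: apply the application efficiency ratio, Ea = (stored/applied)*100.
Ea = (428.1/658.9)*100 = 64.97 %
Therefore the application efficiency = 64.97 %.


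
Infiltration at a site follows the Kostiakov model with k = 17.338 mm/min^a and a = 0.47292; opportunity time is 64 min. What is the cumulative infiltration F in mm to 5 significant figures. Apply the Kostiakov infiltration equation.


Approach: apply the Kostiakov infiltration equation, F = k*t^a.
F = 17.338 * 64^0.47292 = 123.93 mm
Therefore the cumulative infiltration F = 123.93 mm.


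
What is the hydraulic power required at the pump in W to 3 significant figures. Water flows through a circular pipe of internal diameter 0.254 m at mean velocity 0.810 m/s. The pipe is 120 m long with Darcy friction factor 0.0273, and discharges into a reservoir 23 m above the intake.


Approach: apply continuity + Darcy-Weisbach + hydraulic power, Q = A*v; hf = f*(L/D)*(v^2/(2g)); H = static + hf; P = rho*g*Q*H.
Step 1 — flow rate (continuity, Q = A*v):
  A = pi*(0.254/2)^2 = 0.050671 m^2
  Q = 0.050671 * 0.810 = 0.041043 m^3/s
Step 2 — friction head loss (Darcy-Weisbach):
  hf = 0.0273 * (120/0.254) * (0.810^2 / (2*9.81))
  hf = 0.43130 m
Step 3 — total head: H = 23 + 0.43130 = 23.431 m
Step 4 — hydraulic power (P = rho*g*Q*H):
  P = 1000 * 9.81 * 0.041043 * 23.431 = 9430 W
Therefore the hydraulic power required at the pump = 9430 W.


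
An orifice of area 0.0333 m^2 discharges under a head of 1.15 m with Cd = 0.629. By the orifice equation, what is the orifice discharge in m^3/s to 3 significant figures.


Approach: apply the orifice equation, Q = Cd*A*sqrt(2*g*h).
Q = 0.629 * 0.0333 * sqrt(2*9.81*1.15) = 0.0995 m^3/s
Therefore the orifice discharge = 0.0995 m^3/s.


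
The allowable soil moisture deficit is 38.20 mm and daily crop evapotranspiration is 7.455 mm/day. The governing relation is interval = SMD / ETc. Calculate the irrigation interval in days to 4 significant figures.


interval = 38.20 / 7.455 = 5.124 days
Therefore the irrigation interval = 5.124 days.


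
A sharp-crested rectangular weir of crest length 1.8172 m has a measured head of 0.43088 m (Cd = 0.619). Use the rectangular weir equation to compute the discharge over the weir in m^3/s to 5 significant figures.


Approach: apply the rectangular weir equation, Q = (2/3)*Cd*L*sqrt(2g)*H^1.5.
Q = (2/3)*0.619*1.8172*sqrt(2*9.81)*0.43088^1.5 = 0.93948 m^3/s
Therefore the discharge over the weir = 0.93948 m^3/s.


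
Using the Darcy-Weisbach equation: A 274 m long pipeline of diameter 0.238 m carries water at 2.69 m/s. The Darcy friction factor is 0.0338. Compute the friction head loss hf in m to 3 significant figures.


Approach: apply the Darcy-Weisbach equation, hf = f*(L/D)*(v^2/(2g)).
hf = 0.0338 * (274/0.238) * (2.69^2 / (2*9.81))
hf = 14.4 m
Therefore the friction head loss hf = 14.4 m.


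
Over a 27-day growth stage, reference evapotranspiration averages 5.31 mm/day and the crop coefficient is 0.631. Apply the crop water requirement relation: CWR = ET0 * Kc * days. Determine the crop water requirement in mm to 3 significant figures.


CWR = 5.31 * 0.631 * 27 = 90.5 mm
Therefore the crop water requirement = 90.5 mm.


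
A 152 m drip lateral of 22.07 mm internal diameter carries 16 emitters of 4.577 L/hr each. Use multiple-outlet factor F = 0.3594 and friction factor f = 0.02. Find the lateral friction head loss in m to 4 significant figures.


Approach: apply Darcy-Weisbach with the multiple-outlet F-factor, Q = n*q/(3600*1000) m^3/s; v = Q/A; hf = F*f*(L/D)*(v^2/(2g)).
Q = 16*4.577/(3600*1000) = 2.03422e-05 m^3/s
A = pi*(22.07e-3/2)^2 = 3.82556e-04 m^2, so v = Q/A = 0.0531746 m/s
hf = 0.3594*0.02*(152/0.02207)*(0.0531746^2/(2*9.81)) = 0.007134 m
Therefore the lateral friction head loss = 0.007134 m.


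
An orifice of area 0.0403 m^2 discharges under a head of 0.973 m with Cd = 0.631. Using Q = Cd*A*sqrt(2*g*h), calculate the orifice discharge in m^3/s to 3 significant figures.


Q = 0.631 * 0.0403 * sqrt(2*9.81*0.973) = 0.111 m^3/s
Therefore the orifice discharge = 0.111 m^3/s.


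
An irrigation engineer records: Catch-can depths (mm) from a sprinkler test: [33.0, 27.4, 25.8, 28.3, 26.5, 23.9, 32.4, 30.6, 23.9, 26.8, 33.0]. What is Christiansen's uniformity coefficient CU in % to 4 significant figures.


Approach: apply Christiansen's uniformity coefficient, CU = (1 - mean_abs_deviation/mean)*100.
mean = 28.3273 mm
mean |d_i - mean| = 2.85289 mm
CU = (1 - 2.85289/28.3273)*100 = 89.93 %
Therefore Christiansen's uniformity coefficient CU = 89.93 %.


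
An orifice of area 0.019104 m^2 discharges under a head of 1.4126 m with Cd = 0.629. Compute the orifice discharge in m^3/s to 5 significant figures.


Approach: apply the orifice equation, Q = Cd*A*sqrt(2*g*h).
Q = 0.629 * 0.019104 * sqrt(2*9.81*1.4126) = 0.063261 m^3/s
Therefore the orifice discharge = 0.063261 m^3/s.


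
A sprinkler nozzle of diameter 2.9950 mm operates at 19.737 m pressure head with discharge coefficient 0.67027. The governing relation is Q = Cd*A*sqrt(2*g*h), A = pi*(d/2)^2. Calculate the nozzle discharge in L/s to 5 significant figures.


A = pi*(2.9950e-3/2)^2 = 7.045041e-06 m^2
Q = 0.67027 * 7.045041e-06 * sqrt(2*9.81*19.737) * 1000 = 0.092923 L/s
Therefore the nozzle discharge = 0.092923 L/s.


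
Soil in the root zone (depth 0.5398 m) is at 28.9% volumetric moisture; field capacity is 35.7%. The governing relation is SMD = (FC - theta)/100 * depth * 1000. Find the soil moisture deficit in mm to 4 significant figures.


SMD = (35.7 - 28.9)/100 * 0.5398 * 1000 = 36.71 mm
Therefore the soil moisture deficit = 36.71 mm.


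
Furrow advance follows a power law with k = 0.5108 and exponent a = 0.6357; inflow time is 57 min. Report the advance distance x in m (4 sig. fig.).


Approach: apply the power-law advance function, x = k*t^a.
x = 0.5108 * 57^0.6357 = 6.675 m
Therefore the advance distance x = 6.675 m.


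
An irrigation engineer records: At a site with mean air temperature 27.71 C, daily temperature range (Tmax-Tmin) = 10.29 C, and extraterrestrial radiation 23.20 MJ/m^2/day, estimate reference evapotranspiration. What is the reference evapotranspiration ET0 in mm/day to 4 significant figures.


Approach: apply the Hargreaves-Samani method, ET0 = 0.0023*(Tmean+17.8)*sqrt(Tmax-Tmin)*0.408*Ra.
ET0 = 0.0023*(27.71+17.8)*sqrt(10.29)*0.408*23.20 = 3.178 mm/day
Therefore the reference evapotranspiration ET0 = 3.178 mm/day.


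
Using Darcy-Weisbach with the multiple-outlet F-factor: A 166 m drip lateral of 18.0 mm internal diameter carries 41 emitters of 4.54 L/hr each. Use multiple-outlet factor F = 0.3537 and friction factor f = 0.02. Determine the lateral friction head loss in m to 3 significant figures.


Approach: apply Darcy-Weisbach with the multiple-outlet F-factor, Q = n*q/(3600*1000) m^3/s; v = Q/A; hf = F*f*(L/D)*(v^2/(2g)).
Q = 41*4.54/(3600*1000) = 5.1706e-05 m^3/s
A = pi*(18.0e-3/2)^2 = 2.5447e-04 m^2, so v = Q/A = 0.20319 m/s
hf = 0.3537*0.02*(166/0.0180)*(0.20319^2/(2*9.81)) = 0.137 m
Therefore the lateral friction head loss = 0.137 m.


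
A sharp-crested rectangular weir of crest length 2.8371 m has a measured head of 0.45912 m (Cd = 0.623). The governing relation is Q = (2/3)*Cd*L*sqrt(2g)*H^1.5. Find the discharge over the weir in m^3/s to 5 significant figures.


Q = (2/3)*0.623*2.8371*sqrt(2*9.81)*0.45912^1.5 = 1.6237 m^3/s
Therefore the discharge over the weir = 1.6237 m^3/s.


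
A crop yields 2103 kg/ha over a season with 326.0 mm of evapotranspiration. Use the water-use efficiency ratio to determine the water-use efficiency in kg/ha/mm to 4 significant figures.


Approach: apply the water-use efficiency ratio, WUE = yield/ET.
WUE = 2103 / 326.0 = 6.451 kg/ha/mm
Therefore the water-use efficiency = 6.451 kg/ha/mm.


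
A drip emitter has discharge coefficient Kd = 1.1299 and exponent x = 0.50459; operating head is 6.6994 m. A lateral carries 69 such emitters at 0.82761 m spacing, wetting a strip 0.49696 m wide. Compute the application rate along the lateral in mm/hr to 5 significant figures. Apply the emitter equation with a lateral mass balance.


Approach: apply the emitter equation with a lateral mass balance, q = Kd*h^x; Q = n*q; rate = Q/(n*spacing*width).
Step 1 — single emitter flow (q = Kd*h^x):
  q = 1.1299 * 6.6994^0.50459 = 2.950186 L/hr
Step 2 — total lateral flow: Q = 69 * 2.950186 = 203.5629 L/hr
Step 3 — wetted area: A = 69 * 0.82761 * 0.49696 = 28.37895 m^2
Step 4 — application rate: Q/A = 203.5629/28.37895 = 7.1730 mm/hr
Therefore the application rate along the lateral = 7.1730 mm/hr.


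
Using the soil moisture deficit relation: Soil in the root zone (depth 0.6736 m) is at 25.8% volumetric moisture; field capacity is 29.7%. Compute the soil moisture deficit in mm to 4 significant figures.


Approach: apply the soil moisture deficit relation, SMD = (FC - theta)/100 * depth * 1000.
SMD = (29.7 - 25.8)/100 * 0.6736 * 1000 = 26.27 mm
Therefore the soil moisture deficit = 26.27 mm.


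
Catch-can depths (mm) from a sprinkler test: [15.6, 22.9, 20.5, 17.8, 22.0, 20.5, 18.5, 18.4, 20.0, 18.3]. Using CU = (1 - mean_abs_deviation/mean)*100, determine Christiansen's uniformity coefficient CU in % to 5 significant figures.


mean = 19.45000 mm
mean |d_i - mean| = 1.730000 mm
CU = (1 - 1.730000/19.45000)*100 = 91.105 %
Therefore Christiansen's uniformity coefficient CU = 91.105 %.


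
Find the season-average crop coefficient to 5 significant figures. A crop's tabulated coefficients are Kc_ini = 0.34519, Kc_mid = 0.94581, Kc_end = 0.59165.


Approach: apply a simple seasonal average, Kc_avg = (Kc_ini + Kc_mid + Kc_end)/3.
Kc_avg = (0.34519 + 0.94581 + 0.59165)/3 = 0.62755
Therefore the season-average crop coefficient = 0.62755.


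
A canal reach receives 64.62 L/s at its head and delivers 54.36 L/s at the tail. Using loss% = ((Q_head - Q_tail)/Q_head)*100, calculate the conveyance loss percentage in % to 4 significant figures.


loss = ((64.62 - 54.36)/64.62)*100 = 15.88 %
Therefore the conveyance loss percentage = 15.88 %.


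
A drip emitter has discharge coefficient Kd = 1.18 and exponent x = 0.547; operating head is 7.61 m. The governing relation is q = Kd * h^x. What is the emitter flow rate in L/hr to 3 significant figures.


q = 1.18 * 7.61^0.547 = 3.58 L/hr
Therefore the emitter flow rate = 3.58 L/hr.


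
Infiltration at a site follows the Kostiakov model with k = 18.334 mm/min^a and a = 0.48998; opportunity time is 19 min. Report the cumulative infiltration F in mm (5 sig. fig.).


Approach: apply the Kostiakov infiltration equation, F = k*t^a.
F = 18.334 * 19^0.48998 = 77.593 mm
Therefore the cumulative infiltration F = 77.593 mm.


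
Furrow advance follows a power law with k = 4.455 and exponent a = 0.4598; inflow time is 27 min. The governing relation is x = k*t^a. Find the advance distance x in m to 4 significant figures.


x = 4.455 * 27^0.4598 = 20.28 m
Therefore the advance distance x = 20.28 m.


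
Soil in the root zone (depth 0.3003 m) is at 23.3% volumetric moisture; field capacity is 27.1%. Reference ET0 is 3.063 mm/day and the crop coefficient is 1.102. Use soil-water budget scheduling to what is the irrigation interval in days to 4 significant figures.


Approach: apply soil-water budget scheduling, SMD = (FC-theta)/100*depth*1000; ETc = ET0*Kc; interval = SMD/ETc.
Step 1 — soil moisture deficit:
  SMD = (27.1 - 23.3)/100 * 0.3003 * 1000 = 11.4114 mm
Step 2 — daily crop ET (ETc = ET0*Kc):
  ETc = 3.063 * 1.102 = 3.37543 mm/day
Step 3 — irrigation interval (SMD/ETc):
  interval = 11.4114 / 3.37543 = 3.381 days
Therefore the irrigation interval = 3.381 days.


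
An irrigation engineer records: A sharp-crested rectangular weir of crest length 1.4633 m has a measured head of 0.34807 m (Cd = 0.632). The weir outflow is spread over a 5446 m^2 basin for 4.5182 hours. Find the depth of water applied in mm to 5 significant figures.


Approach: apply the rectangular weir equation with a volume-to-depth conversion, Q = (2/3)*Cd*L*sqrt(2g)*H^1.5; d = Q*t/A * 1000.
Step 1 — weir discharge:
  Q = (2/3)*0.632*1.4633*sqrt(2*9.81)*0.34807^1.5 = 0.5608007 m^3/s
Step 2 — volume: V = 0.5608007 * 4.5182*3600 = 9121.716 m^3
Step 3 — depth: d = V/A * 1000 = 9121.716/5446 * 1000 = 1674.9 mm
Therefore the depth of water applied = 1674.9 mm.


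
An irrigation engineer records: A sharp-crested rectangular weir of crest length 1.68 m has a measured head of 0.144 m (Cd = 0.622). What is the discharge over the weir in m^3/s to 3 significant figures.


Approach: apply the rectangular weir equation, Q = (2/3)*Cd*L*sqrt(2g)*H^1.5.
Q = (2/3)*0.622*1.68*sqrt(2*9.81)*0.144^1.5 = 0.169 m^3/s
Therefore the discharge over the weir = 0.169 m^3/s.


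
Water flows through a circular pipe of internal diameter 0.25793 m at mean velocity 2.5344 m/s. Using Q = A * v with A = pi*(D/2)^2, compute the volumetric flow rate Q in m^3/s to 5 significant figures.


A = pi*(0.25793/2)^2 = 0.05225088 m^2
Q = 0.05225088 * 2.5344 = 0.13242 m^3/s
Therefore the volumetric flow rate Q = 0.13242 m^3/s.


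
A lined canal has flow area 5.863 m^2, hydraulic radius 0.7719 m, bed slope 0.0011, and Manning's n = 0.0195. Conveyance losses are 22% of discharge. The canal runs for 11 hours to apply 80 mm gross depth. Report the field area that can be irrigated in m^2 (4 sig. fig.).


Approach: apply Manning's equation with a conveyance and depth budget, Q = (1/n)*A*R^(2/3)*S^(1/2); Q_field = Q*(1-loss); Area = Q_field*t/(d/1000).
Step 1 — canal discharge (Manning's equation):
  Q = (1/0.0195) * 5.863 * 0.7719^(2/3) * 0.0011^(1/2) = 8.39117 m^3/s
Step 2 — delivered flow: Q_field = 8.39117*(1 - 22/100) = 6.54511 m^3/s
Step 3 — volume delivered: V = 6.54511 * 11*3600 = 259186 m^3
Step 4 — area served: A = V / (depth/1000) = 259186 / 0.08 = 3240000 m^2
Therefore the field area that can be irrigated = 3240000 m^2.


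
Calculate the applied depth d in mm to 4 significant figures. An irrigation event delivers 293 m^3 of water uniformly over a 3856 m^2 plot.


Approach: apply depth from volume over area, d = (V/A)*1000.
d = (293 / 3856) * 1000 = 75.99 mm
Therefore the applied depth d = 75.99 mm.


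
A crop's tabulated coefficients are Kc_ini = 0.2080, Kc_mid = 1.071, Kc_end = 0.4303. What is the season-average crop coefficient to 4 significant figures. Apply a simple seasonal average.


Approach: apply a simple seasonal average, Kc_avg = (Kc_ini + Kc_mid + Kc_end)/3.
Kc_avg = (0.2080 + 1.071 + 0.4303)/3 = 0.5698
Therefore the season-average crop coefficient = 0.5698.


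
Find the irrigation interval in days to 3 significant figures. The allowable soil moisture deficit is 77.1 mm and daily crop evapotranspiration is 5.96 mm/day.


Approach: apply the irrigation interval relation, interval = SMD / ETc.
interval = 77.1 / 5.96 = 12.9 days
Therefore the irrigation interval = 12.9 days.


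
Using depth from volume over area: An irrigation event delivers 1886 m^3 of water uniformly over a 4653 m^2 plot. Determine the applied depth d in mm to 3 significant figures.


Approach: apply depth from volume over area, d = (V/A)*1000.
d = (1886 / 4653) * 1000 = 405 mm
Therefore the applied depth d = 405 mm.


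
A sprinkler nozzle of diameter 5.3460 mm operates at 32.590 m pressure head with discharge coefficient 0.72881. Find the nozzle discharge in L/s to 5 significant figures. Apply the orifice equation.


Approach: apply the orifice equation, Q = Cd*A*sqrt(2*g*h), A = pi*(d/2)^2.
A = pi*(5.3460e-3/2)^2 = 2.244646e-05 m^2
Q = 0.72881 * 2.244646e-05 * sqrt(2*9.81*32.590) * 1000 = 0.41367 L/s
Therefore the nozzle discharge = 0.41367 L/s.


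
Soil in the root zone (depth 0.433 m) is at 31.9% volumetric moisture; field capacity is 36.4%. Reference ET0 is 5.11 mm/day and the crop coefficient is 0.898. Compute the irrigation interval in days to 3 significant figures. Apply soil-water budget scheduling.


Approach: apply soil-water budget scheduling, SMD = (FC-theta)/100*depth*1000; ETc = ET0*Kc; interval = SMD/ETc.
Step 1 — soil moisture deficit:
  SMD = (36.4 - 31.9)/100 * 0.433 * 1000 = 19.485 mm
Step 2 — daily crop ET (ETc = ET0*Kc):
  ETc = 5.11 * 0.898 = 4.5888 mm/day
Step 3 — irrigation interval (SMD/ETc):
  interval = 19.485 / 4.5888 = 4.25 days
Therefore the irrigation interval = 4.25 days.


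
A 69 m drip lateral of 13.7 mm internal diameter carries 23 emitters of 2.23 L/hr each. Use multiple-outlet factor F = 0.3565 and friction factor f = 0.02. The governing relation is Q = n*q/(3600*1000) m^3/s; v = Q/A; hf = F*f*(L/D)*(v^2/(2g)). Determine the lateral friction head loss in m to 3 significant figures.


Q = 23*2.23/(3600*1000) = 1.4247e-05 m^3/s
A = pi*(13.7e-3/2)^2 = 1.4741e-04 m^2, so v = Q/A = 0.096649 m/s
hf = 0.3565*0.02*(69/0.0137)*(0.096649^2/(2*9.81)) = 0.0171 m
Therefore the lateral friction head loss = 0.0171 m.


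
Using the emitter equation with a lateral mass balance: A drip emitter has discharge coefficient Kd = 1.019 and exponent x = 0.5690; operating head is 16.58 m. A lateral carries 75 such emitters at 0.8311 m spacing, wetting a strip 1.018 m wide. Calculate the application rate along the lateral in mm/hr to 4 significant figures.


Approach: apply the emitter equation with a lateral mass balance, q = Kd*h^x; Q = n*q; rate = Q/(n*spacing*width).
Step 1 — single emitter flow (q = Kd*h^x):
  q = 1.019 * 16.58^0.5690 = 5.03637 L/hr
Step 2 — total lateral flow: Q = 75 * 5.03637 = 377.728 L/hr
Step 3 — wetted area: A = 75 * 0.8311 * 1.018 = 63.4545 m^2
Step 4 — application rate: Q/A = 377.728/63.4545 = 5.953 mm/hr
Therefore the application rate along the lateral = 5.953 mm/hr.


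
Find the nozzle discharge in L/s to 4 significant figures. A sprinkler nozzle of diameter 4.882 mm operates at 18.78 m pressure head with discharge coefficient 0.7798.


Approach: apply the orifice equation, Q = Cd*A*sqrt(2*g*h), A = pi*(d/2)^2.
A = pi*(4.882e-3/2)^2 = 1.87191e-05 m^2
Q = 0.7798 * 1.87191e-05 * sqrt(2*9.81*18.78) * 1000 = 0.2802 L/s
Therefore the nozzle discharge = 0.2802 L/s.


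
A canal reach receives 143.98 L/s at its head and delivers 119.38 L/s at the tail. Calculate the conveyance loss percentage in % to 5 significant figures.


Approach: apply the conveyance loss ratio, loss% = ((Q_head - Q_tail)/Q_head)*100.
loss = ((143.98 - 119.38)/143.98)*100 = 17.086 %
Therefore the conveyance loss percentage = 17.086 %.


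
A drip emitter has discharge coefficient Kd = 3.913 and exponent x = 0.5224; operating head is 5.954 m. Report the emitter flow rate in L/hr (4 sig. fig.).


Approach: apply the emitter characteristic equation, q = Kd * h^x.
q = 3.913 * 5.954^0.5224 = 9.937 L/hr
Therefore the emitter flow rate = 9.937 L/hr.


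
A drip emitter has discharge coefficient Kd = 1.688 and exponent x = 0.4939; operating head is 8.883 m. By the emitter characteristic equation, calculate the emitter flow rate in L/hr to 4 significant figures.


Approach: apply the emitter characteristic equation, q = Kd * h^x.
q = 1.688 * 8.883^0.4939 = 4.964 L/hr
Therefore the emitter flow rate = 4.964 L/hr.


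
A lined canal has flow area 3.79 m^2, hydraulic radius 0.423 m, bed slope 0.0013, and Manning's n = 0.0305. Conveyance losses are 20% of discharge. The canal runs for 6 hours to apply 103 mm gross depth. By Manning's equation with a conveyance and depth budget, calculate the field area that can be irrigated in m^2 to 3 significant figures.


Approach: apply Manning's equation with a conveyance and depth budget, Q = (1/n)*A*R^(2/3)*S^(1/2); Q_field = Q*(1-loss); Area = Q_field*t/(d/1000).
Step 1 — canal discharge (Manning's equation):
  Q = (1/0.0305) * 3.79 * 0.423^(2/3) * 0.0013^(1/2) = 2.5247 m^3/s
Step 2 — delivered flow: Q_field = 2.5247*(1 - 20/100) = 2.0197 m^3/s
Step 3 — volume delivered: V = 2.0197 * 6*3600 = 43626 m^3
Step 4 — area served: A = V / (depth/1000) = 43626 / 0.103 = 424000 m^2
Therefore the field area that can be irrigated = 424000 m^2.


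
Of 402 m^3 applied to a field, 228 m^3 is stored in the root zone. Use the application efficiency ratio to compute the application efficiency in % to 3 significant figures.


Approach: apply the application efficiency ratio, Ea = (stored/applied)*100.
Ea = (228/402)*100 = 56.7 %
Therefore the application efficiency = 56.7 %.


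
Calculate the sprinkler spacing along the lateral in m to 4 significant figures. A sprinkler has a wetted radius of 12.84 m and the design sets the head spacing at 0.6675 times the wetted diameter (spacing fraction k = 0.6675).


Approach: apply the sprinkler spacing rule (spacing as a fraction of wetted diameter), S = k*(2*R).
S = 0.6675 * (2 * 12.84) = 17.14 m
Therefore the sprinkler spacing along the lateral = 17.14 m.


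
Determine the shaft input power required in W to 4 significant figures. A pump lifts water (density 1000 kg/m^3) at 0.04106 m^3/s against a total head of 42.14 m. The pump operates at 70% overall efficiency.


Approach: apply hydraulic power then efficiency conversion, P = rho*g*Q*H; P_in = P/eta.
Step 1 — hydraulic power (P = rho*g*Q*H):
  P = 1000 * 9.81 * 0.04106 * 42.14 = 16973.9 W
Step 2 — input power: P_in = P/eta = 16973.9 / 0.7 = 24250 W
Therefore the shaft input power required = 24250 W.


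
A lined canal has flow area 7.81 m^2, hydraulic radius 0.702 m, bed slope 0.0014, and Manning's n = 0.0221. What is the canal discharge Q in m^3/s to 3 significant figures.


Approach: apply Manning's equation, Q = (1/n)*A*R^(2/3)*S^(1/2).
Q = (1/0.0221) * 7.81 * 0.702^(2/3) * 0.0014^(1/2) = 10.4 m^3/s
Therefore the canal discharge Q = 10.4 m^3/s.


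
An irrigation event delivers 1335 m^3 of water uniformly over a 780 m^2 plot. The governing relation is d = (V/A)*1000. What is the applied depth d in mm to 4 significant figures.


d = (1335 / 780) * 1000 = 1712 mm
Therefore the applied depth d = 1712 mm.


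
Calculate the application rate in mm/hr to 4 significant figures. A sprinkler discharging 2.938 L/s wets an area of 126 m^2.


Approach: apply the application rate relation, rate = (Q/A)*3600.
rate = (2.938 / 126) * 3600 = 83.94 mm/hr
Therefore the application rate = 83.94 mm/hr.


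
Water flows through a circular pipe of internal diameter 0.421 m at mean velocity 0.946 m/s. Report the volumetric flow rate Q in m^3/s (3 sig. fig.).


Approach: apply the continuity equation for pipe flow, Q = A * v with A = pi*(D/2)^2.
A = pi*(0.421/2)^2 = 0.13920 m^2
Q = 0.13920 * 0.946 = 0.132 m^3/s
Therefore the volumetric flow rate Q = 0.132 m^3/s.


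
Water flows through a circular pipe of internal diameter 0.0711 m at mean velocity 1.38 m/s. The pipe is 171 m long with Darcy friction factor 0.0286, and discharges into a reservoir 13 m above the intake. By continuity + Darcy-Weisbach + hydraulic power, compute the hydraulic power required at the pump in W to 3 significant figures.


Approach: apply continuity + Darcy-Weisbach + hydraulic power, Q = A*v; hf = f*(L/D)*(v^2/(2g)); H = static + hf; P = rho*g*Q*H.
Step 1 — flow rate (continuity, Q = A*v):
  A = pi*(0.0711/2)^2 = 0.0039704 m^2
  Q = 0.0039704 * 1.38 = 0.0054791 m^3/s
Step 2 — friction head loss (Darcy-Weisbach):
  hf = 0.0286 * (171/0.0711) * (1.38^2 / (2*9.81))
  hf = 6.6765 m
Step 3 — total head: H = 13 + 6.6765 = 19.677 m
Step 4 — hydraulic power (P = rho*g*Q*H):
  P = 1000 * 9.81 * 0.0054791 * 19.677 = 1060 W
Therefore the hydraulic power required at the pump = 1060 W.


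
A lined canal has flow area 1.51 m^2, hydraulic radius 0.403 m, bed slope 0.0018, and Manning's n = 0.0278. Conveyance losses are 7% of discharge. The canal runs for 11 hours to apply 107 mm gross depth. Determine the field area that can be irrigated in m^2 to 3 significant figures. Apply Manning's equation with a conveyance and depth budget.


Approach: apply Manning's equation with a conveyance and depth budget, Q = (1/n)*A*R^(2/3)*S^(1/2); Q_field = Q*(1-loss); Area = Q_field*t/(d/1000).
Step 1 — canal discharge (Manning's equation):
  Q = (1/0.0278) * 1.51 * 0.403^(2/3) * 0.0018^(1/2) = 1.2573 m^3/s
Step 2 — delivered flow: Q_field = 1.2573*(1 - 7/100) = 1.1693 m^3/s
Step 3 — volume delivered: V = 1.1693 * 11*3600 = 46304 m^3
Step 4 — area served: A = V / (depth/1000) = 46304 / 0.107 = 433000 m^2
Therefore the field area that can be irrigated = 433000 m^2.


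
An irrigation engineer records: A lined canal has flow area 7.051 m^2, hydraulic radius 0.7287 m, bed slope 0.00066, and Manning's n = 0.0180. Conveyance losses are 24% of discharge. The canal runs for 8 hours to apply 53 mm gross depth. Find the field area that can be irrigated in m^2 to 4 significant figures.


Approach: apply Manning's equation with a conveyance and depth budget, Q = (1/n)*A*R^(2/3)*S^(1/2); Q_field = Q*(1-loss); Area = Q_field*t/(d/1000).
Step 1 — canal discharge (Manning's equation):
  Q = (1/0.0180) * 7.051 * 0.7287^(2/3) * 0.00066^(1/2) = 8.14922 m^3/s
Step 2 — delivered flow: Q_field = 8.14922*(1 - 24/100) = 6.19341 m^3/s
Step 3 — volume delivered: V = 6.19341 * 8*3600 = 178370 m^3
Step 4 — area served: A = V / (depth/1000) = 178370 / 0.053 = 3365000 m^2
Therefore the field area that can be irrigated = 3365000 m^2.


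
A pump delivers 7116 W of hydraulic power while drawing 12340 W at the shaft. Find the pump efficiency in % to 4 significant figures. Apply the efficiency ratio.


Approach: apply the efficiency ratio, eta = (P_out/P_in)*100.
eta = (7116 / 12340) * 100 = 57.67 %
Therefore the pump efficiency = 57.67 %.


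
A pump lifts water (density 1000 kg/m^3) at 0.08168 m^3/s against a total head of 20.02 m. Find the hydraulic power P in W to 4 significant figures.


Approach: apply the hydraulic power relation, P = rho*g*Q*H.
P = 1000 * 9.81 * 0.08168 * 20.02 = 16040 W
Therefore the hydraulic power P = 16040 W.


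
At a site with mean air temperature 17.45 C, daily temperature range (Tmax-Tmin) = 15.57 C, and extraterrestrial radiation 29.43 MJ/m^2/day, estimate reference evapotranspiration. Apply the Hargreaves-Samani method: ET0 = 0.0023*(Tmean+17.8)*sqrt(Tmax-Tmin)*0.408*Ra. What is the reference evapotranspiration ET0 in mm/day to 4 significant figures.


ET0 = 0.0023*(17.45+17.8)*sqrt(15.57)*0.408*29.43 = 3.841 mm/day
Therefore the reference evapotranspiration ET0 = 3.841 mm/day.


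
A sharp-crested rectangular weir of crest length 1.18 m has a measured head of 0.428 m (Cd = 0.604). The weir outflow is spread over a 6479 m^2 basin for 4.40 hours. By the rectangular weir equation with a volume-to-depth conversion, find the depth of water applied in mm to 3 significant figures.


Approach: apply the rectangular weir equation with a volume-to-depth conversion, Q = (2/3)*Cd*L*sqrt(2g)*H^1.5; d = Q*t/A * 1000.
Step 1 — weir discharge:
  Q = (2/3)*0.604*1.18*sqrt(2*9.81)*0.428^1.5 = 0.58931 m^3/s
Step 2 — volume: V = 0.58931 * 4.40*3600 = 9334.6 m^3
Step 3 — depth: d = V/A * 1000 = 9334.6/6479 * 1000 = 1440 mm
Therefore the depth of water applied = 1440 mm.


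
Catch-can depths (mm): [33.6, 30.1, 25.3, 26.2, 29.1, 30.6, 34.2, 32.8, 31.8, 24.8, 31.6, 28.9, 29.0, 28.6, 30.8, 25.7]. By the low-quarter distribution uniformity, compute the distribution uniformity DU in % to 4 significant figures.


Approach: apply the low-quarter distribution uniformity, DU = (mean of lowest quarter of readings / overall mean)*100.
sorted lowest 4 of 16: [24.8, 25.3, 25.7, 26.2] -> mean = 25.5000 mm
overall mean = 29.5688 mm
DU = (25.5000/29.5688)*100 = 86.24 %
Therefore the distribution uniformity DU = 86.24 %.


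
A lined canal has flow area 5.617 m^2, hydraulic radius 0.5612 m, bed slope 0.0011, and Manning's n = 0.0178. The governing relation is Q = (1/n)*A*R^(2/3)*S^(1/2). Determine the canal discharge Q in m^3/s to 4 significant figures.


Q = (1/0.0178) * 5.617 * 0.5612^(2/3) * 0.0011^(1/2) = 7.121 m^3/s
Therefore the canal discharge Q = 7.121 m^3/s.


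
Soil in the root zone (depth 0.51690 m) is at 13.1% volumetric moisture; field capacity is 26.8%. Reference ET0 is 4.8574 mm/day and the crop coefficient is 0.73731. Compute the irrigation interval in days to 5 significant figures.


Approach: apply soil-water budget scheduling, SMD = (FC-theta)/100*depth*1000; ETc = ET0*Kc; interval = SMD/ETc.
Step 1 — soil moisture deficit:
  SMD = (26.8 - 13.1)/100 * 0.51690 * 1000 = 70.81530 mm
Step 2 — daily crop ET (ETc = ET0*Kc):
  ETc = 4.8574 * 0.73731 = 3.581410 mm/day
Step 3 — irrigation interval (SMD/ETc):
  interval = 70.81530 / 3.581410 = 19.773 days
Therefore the irrigation interval = 19.773 days.


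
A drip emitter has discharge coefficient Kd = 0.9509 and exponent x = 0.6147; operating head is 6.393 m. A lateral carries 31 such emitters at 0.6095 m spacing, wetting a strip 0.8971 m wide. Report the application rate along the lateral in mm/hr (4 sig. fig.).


Approach: apply the emitter equation with a lateral mass balance, q = Kd*h^x; Q = n*q; rate = Q/(n*spacing*width).
Step 1 — single emitter flow (q = Kd*h^x):
  q = 0.9509 * 6.393^0.6147 = 2.97441 L/hr
Step 2 — total lateral flow: Q = 31 * 2.97441 = 92.2069 L/hr
Step 3 — wetted area: A = 31 * 0.6095 * 0.8971 = 16.9503 m^2
Step 4 — application rate: Q/A = 92.2069/16.9503 = 5.440 mm/hr
Therefore the application rate along the lateral = 5.440 mm/hr.


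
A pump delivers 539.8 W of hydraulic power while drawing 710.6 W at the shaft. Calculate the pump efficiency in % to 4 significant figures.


Approach: apply the efficiency ratio, eta = (P_out/P_in)*100.
eta = (539.8 / 710.6) * 100 = 75.96 %
Therefore the pump efficiency = 75.96 %.


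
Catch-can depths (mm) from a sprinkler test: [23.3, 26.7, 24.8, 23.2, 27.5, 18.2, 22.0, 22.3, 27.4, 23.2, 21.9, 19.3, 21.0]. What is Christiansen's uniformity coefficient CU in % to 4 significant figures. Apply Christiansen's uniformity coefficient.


Approach: apply Christiansen's uniformity coefficient, CU = (1 - mean_abs_deviation/mean)*100.
mean = 23.1385 mm
mean |d_i - mean| = 2.17396 mm
CU = (1 - 2.17396/23.1385)*100 = 90.60 %
Therefore Christiansen's uniformity coefficient CU = 90.60 %.


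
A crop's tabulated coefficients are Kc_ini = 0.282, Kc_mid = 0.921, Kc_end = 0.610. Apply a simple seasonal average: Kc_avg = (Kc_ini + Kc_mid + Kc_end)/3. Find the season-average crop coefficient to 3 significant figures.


Kc_avg = (0.282 + 0.921 + 0.610)/3 = 0.604
Therefore the season-average crop coefficient = 0.604.


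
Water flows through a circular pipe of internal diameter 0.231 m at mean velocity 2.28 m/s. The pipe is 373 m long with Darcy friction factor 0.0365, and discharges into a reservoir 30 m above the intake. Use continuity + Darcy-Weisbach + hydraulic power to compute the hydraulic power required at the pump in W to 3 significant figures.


Approach: apply continuity + Darcy-Weisbach + hydraulic power, Q = A*v; hf = f*(L/D)*(v^2/(2g)); H = static + hf; P = rho*g*Q*H.
Step 1 — flow rate (continuity, Q = A*v):
  A = pi*(0.231/2)^2 = 0.041910 m^2
  Q = 0.041910 * 2.28 = 0.095554 m^3/s
Step 2 — friction head loss (Darcy-Weisbach):
  hf = 0.0365 * (373/0.231) * (2.28^2 / (2*9.81))
  hf = 15.616 m
Step 3 — total head: H = 30 + 15.616 = 45.616 m
Step 4 — hydraulic power (P = rho*g*Q*H):
  P = 1000 * 9.81 * 0.095554 * 45.616 = 42800 W
Therefore the hydraulic power required at the pump = 42800 W.


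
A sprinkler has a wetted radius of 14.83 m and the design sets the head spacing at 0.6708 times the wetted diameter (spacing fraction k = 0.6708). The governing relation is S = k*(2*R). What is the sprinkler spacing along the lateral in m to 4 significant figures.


S = 0.6708 * (2 * 14.83) = 19.90 m
Therefore the sprinkler spacing along the lateral = 19.90 m.


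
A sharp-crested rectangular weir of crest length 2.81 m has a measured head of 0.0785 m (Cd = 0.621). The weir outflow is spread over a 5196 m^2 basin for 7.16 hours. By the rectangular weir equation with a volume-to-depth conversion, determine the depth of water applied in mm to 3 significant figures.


Approach: apply the rectangular weir equation with a volume-to-depth conversion, Q = (2/3)*Cd*L*sqrt(2g)*H^1.5; d = Q*t/A * 1000.
Step 1 — weir discharge:
  Q = (2/3)*0.621*2.81*sqrt(2*9.81)*0.0785^1.5 = 0.11333 m^3/s
Step 2 — volume: V = 0.11333 * 7.16*3600 = 2921.3 m^3
Step 3 — depth: d = V/A * 1000 = 2921.3/5196 * 1000 = 562 mm
Therefore the depth of water applied = 562 mm.
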